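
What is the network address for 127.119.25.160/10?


IP:   01111111.01110111.00011001.10100000
Mask: 11111111.11000000.00000000.00000000
AND operation:
Net:  01111111.01000000.00000000.00000000
Network: 127.64.0.0/10


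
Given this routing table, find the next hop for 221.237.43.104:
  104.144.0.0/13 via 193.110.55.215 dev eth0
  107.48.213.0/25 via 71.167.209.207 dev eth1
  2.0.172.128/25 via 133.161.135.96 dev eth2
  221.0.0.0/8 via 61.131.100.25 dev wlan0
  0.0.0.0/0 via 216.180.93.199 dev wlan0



Longest prefix match for 221.237.43.104:
  /13 104.144.0.0: no
  /25 107.48.213.0: no
  /25 2.0.172.128: no
  /8 221.0.0.0: MATCH
  /0 0.0.0.0: MATCH
Selected: next-hop 61.131.100.25 via wlan0 (matched /8)


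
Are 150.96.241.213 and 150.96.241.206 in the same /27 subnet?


Mask: 255.255.255.224
150.96.241.213 AND mask = 150.96.241.192
150.96.241.206 AND mask = 150.96.241.192
Yes, same subnet (150.96.241.192)


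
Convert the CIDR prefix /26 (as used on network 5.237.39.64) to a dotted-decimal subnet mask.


/26 means 26 network bits, 6 host bits
Binary: 11111111111111111111111111000000
Mask: 255.255.255.192


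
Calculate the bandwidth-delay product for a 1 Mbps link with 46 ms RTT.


BDP = bandwidth * RTT
= 1 Mbps * 46 ms
= 1 * 1e6 * 46 / 1000 bits
= 46000 bits
= 5750 bytes
= 5.6152 KB
BDP = 46000 bits (5750 bytes)


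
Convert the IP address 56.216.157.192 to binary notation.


56 = 00111000
216 = 11011000
157 = 10011101
192 = 11000000
Binary: 00111000.11011000.10011101.11000000


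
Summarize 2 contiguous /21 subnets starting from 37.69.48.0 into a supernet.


Original prefix: /21
Number of subnets: 2 = 2^1
New prefix = 21 - 1 = 20
Supernet: 37.69.48.0/20


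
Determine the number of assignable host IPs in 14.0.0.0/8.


Host bits = 32 - 8 = 24
Total addresses = 2^24 = 16777216
Usable = total - 2 (network and broadcast)
Usable hosts: 16777214


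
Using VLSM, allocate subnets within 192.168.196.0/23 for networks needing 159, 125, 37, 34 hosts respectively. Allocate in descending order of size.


159 hosts -> /24 (254 usable): 192.168.196.0/24
125 hosts -> /25 (126 usable): 192.168.197.0/25
37 hosts -> /26 (62 usable): 192.168.197.128/26
34 hosts -> /26 (62 usable): 192.168.197.192/26
Allocation: 192.168.196.0/24 (159 hosts, 254 usable); 192.168.197.0/25 (125 hosts, 126 usable); 192.168.197.128/26 (37 hosts, 62 usable); 192.168.197.192/26 (34 hosts, 62 usable)


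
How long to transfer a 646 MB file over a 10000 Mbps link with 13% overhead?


Effective throughput = 10000 * (1 - 13/100) = 8700 Mbps
File size in Mb = 646 * 8 = 5168 Mb
Time = 5168 / 8700
Time = 0.594 seconds


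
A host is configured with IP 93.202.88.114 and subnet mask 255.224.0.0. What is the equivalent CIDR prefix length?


Binary: 11111111.11100000.00000000.00000000
Count leading 1s
Prefix: /11


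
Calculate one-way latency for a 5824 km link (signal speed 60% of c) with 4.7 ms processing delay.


Speed = 0.6 * 3e5 km/s = 180000 km/s
Propagation delay = 5824 / 180000 = 0.0324 s = 32.3556 ms
Processing delay = 4.7 ms
Total one-way latency = 37.0556 ms


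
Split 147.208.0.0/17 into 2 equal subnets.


New prefix = 17 + 1 = 18
Each subnet has 16384 addresses
  147.208.0.0/18
  147.208.64.0/18
Subnets: 147.208.0.0/18, 147.208.64.0/18


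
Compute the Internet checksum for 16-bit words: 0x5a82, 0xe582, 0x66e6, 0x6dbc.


Sum all words (with carry folding):
+ 0x5a82 = 0x5a82
+ 0xe582 = 0x4005
+ 0x66e6 = 0xa6eb
+ 0x6dbc = 0x14a8
One's complement: ~0x14a8
Checksum = 0xeb57


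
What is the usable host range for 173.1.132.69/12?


Network: 173.0.0.0
Broadcast: 173.15.255.255
First usable = network + 1
Last usable = broadcast - 1
Range: 173.0.0.1 to 173.15.255.254


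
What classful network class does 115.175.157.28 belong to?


First octet: 115
Binary: 01110011
0xxxxxxx -> Class A (1-126)
Class A, default mask 255.0.0.0 (/8)


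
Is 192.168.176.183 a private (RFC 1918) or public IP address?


RFC 1918 private ranges:
  10.0.0.0/8 (10.0.0.0 - 10.255.255.255)
  172.16.0.0/12 (172.16.0.0 - 172.31.255.255)
  192.168.0.0/16 (192.168.0.0 - 192.168.255.255)
Private (in 192.168.0.0/16)


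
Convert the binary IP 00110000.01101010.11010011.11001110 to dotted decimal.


00110000 = 48
01101010 = 106
11010011 = 211
11001110 = 206
IP: 48.106.211.206


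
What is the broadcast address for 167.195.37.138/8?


Network: 167.0.0.0/8
Host bits = 24
Set all host bits to 1:
Broadcast: 167.255.255.255


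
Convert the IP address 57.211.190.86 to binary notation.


57 = 00111001
211 = 11010011
190 = 10111110
86 = 01010110
Binary: 00111001.11010011.10111110.01010110


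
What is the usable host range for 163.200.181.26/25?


Network: 163.200.181.0
Broadcast: 163.200.181.127
First usable = network + 1
Last usable = broadcast - 1
Range: 163.200.181.1 to 163.200.181.126


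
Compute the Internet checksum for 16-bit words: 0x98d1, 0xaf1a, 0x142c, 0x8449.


Sum all words (with carry folding):
+ 0x98d1 = 0x98d1
+ 0xaf1a = 0x47ec
+ 0x142c = 0x5c18
+ 0x8449 = 0xe061
One's complement: ~0xe061
Checksum = 0x1f9e


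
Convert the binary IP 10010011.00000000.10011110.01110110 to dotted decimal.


10010011 = 147
00000000 = 0
10011110 = 158
01110110 = 118
IP: 147.0.158.118


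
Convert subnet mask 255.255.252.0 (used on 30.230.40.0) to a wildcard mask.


Subnet mask: 255.255.252.0
Wildcard = 255.255.255.255 - subnet mask
255 - 255 = 0
255 - 255 = 0
255 - 252 = 3
255 - 0 = 255
Wildcard: 0.0.3.255


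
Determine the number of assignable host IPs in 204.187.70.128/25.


Host bits = 32 - 25 = 7
Total addresses = 2^7 = 128
Usable = total - 2 (network and broadcast)
Usable hosts: 126


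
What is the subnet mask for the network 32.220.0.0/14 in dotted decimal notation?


/14 means 14 network bits, 18 host bits
Binary: 11111111111111000000000000000000
Mask: 255.252.0.0


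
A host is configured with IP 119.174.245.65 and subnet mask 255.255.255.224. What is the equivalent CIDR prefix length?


Binary: 11111111.11111111.11111111.11100000
Count leading 1s
Prefix: /27


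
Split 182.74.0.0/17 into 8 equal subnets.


New prefix = 17 + 3 = 20
Each subnet has 4096 addresses
  182.74.0.0/20
  182.74.16.0/20
  182.74.32.0/20
  182.74.48.0/20
  182.74.64.0/20
  182.74.80.0/20
  182.74.96.0/20
  182.74.112.0/20
Subnets: 182.74.0.0/20, 182.74.16.0/20, 182.74.32.0/20, 182.74.48.0/20, 182.74.64.0/20, 182.74.80.0/20, 182.74.96.0/20, 182.74.112.0/20


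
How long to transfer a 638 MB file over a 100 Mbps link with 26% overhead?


Effective throughput = 100 * (1 - 26/100) = 74 Mbps
File size in Mb = 638 * 8 = 5104 Mb
Time = 5104 / 74
Time = 68.973 seconds


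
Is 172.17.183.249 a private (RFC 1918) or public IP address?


RFC 1918 private ranges:
  10.0.0.0/8 (10.0.0.0 - 10.255.255.255)
  172.16.0.0/12 (172.16.0.0 - 172.31.255.255)
  192.168.0.0/16 (192.168.0.0 - 192.168.255.255)
Private (in 172.16.0.0/12)


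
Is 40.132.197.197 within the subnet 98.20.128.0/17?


Subnet network: 98.20.128.0
Test IP AND mask: 40.132.128.0
No, 40.132.197.197 is not in 98.20.128.0/17


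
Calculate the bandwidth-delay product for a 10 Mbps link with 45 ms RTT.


BDP = bandwidth * RTT
= 10 Mbps * 45 ms
= 10 * 1e6 * 45 / 1000 bits
= 450000 bits
= 56250 bytes
= 54.9316 KB
BDP = 450000 bits (56250 bytes)


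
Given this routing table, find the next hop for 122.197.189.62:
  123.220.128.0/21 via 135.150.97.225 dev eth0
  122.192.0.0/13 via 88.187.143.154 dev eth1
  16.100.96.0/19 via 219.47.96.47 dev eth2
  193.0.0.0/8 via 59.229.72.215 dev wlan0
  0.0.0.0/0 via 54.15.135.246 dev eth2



Longest prefix match for 122.197.189.62:
  /21 123.220.128.0: no
  /13 122.192.0.0: MATCH
  /19 16.100.96.0: no
  /8 193.0.0.0: no
  /0 0.0.0.0: MATCH
Selected: next-hop 88.187.143.154 via eth1 (matched /13)


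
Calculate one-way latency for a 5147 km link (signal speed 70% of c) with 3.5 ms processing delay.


Speed = 0.7 * 3e5 km/s = 210000 km/s
Propagation delay = 5147 / 210000 = 0.0245 s = 24.5095 ms
Processing delay = 3.5 ms
Total one-way latency = 28.0095 ms


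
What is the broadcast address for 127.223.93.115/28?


Network: 127.223.93.112/28
Host bits = 4
Set all host bits to 1:
Broadcast: 127.223.93.127


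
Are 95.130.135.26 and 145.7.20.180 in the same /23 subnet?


Mask: 255.255.254.0
95.130.135.26 AND mask = 95.130.134.0
145.7.20.180 AND mask = 145.7.20.0
No, different subnets (95.130.134.0 vs 145.7.20.0)


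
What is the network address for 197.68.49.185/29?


IP:   11000101.01000100.00110001.10111001
Mask: 11111111.11111111.11111111.11111000
AND operation:
Net:  11000101.01000100.00110001.10111000
Network: 197.68.49.184/29


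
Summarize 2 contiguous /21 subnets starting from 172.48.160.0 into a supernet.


Original prefix: /21
Number of subnets: 2 = 2^1
New prefix = 21 - 1 = 20
Supernet: 172.48.160.0/20


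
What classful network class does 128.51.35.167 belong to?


First octet: 128
Binary: 10000000
10xxxxxx -> Class B (128-191)
Class B, default mask 255.255.0.0 (/16)


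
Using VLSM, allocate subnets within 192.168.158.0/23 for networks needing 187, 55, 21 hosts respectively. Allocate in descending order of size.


187 hosts -> /24 (254 usable): 192.168.158.0/24
55 hosts -> /26 (62 usable): 192.168.159.0/26
21 hosts -> /27 (30 usable): 192.168.159.64/27
Allocation: 192.168.158.0/24 (187 hosts, 254 usable); 192.168.159.0/26 (55 hosts, 62 usable); 192.168.159.64/27 (21 hosts, 30 usable)


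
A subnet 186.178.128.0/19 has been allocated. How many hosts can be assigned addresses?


Host bits = 32 - 19 = 13
Total addresses = 2^13 = 8192
Usable = total - 2 (network and broadcast)
Usable hosts: 8190


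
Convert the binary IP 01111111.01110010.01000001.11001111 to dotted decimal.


01111111 = 127
01110010 = 114
01000001 = 65
11001111 = 207
IP: 127.114.65.207


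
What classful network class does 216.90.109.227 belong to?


First octet: 216
Binary: 11011000
110xxxxx -> Class C (192-223)
Class C, default mask 255.255.255.0 (/24)


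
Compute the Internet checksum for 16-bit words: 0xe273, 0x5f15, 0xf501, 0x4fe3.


Sum all words (with carry folding):
+ 0xe273 = 0xe273
+ 0x5f15 = 0x4189
+ 0xf501 = 0x368b
+ 0x4fe3 = 0x866e
One's complement: ~0x866e
Checksum = 0x7991


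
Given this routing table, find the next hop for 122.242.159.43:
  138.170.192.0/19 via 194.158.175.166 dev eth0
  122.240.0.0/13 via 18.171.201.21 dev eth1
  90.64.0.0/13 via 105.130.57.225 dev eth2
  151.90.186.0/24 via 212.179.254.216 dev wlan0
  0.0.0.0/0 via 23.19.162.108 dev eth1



Longest prefix match for 122.242.159.43:
  /19 138.170.192.0: no
  /13 122.240.0.0: MATCH
  /13 90.64.0.0: no
  /24 151.90.186.0: no
  /0 0.0.0.0: MATCH
Selected: next-hop 18.171.201.21 via eth1 (matched /13)


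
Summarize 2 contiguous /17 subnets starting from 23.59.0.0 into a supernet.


Original prefix: /17
Number of subnets: 2 = 2^1
New prefix = 17 - 1 = 16
Supernet: 23.59.0.0/16


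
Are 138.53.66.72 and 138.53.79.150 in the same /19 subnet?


Mask: 255.255.224.0
138.53.66.72 AND mask = 138.53.64.0
138.53.79.150 AND mask = 138.53.64.0
Yes, same subnet (138.53.64.0)


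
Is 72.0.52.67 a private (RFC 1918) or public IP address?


RFC 1918 private ranges:
  10.0.0.0/8 (10.0.0.0 - 10.255.255.255)
  172.16.0.0/12 (172.16.0.0 - 172.31.255.255)
  192.168.0.0/16 (192.168.0.0 - 192.168.255.255)
Public (not in any RFC 1918 range)


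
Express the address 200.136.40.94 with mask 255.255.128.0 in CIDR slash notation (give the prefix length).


Binary: 11111111.11111111.10000000.00000000
Count leading 1s
Prefix: /17


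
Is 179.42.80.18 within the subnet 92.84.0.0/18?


Subnet network: 92.84.0.0
Test IP AND mask: 179.42.64.0
No, 179.42.80.18 is not in 92.84.0.0/18


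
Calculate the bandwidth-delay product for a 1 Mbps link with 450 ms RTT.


BDP = bandwidth * RTT
= 1 Mbps * 450 ms
= 1 * 1e6 * 450 / 1000 bits
= 450000 bits
= 56250 bytes
= 54.9316 KB
BDP = 450000 bits (56250 bytes)


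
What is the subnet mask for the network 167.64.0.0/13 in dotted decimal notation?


/13 means 13 network bits, 19 host bits
Binary: 11111111111110000000000000000000
Mask: 255.248.0.0


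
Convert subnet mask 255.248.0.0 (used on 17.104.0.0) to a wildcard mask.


Subnet mask: 255.248.0.0
Wildcard = 255.255.255.255 - subnet mask
255 - 255 = 0
255 - 248 = 7
255 - 0 = 255
255 - 0 = 255
Wildcard: 0.7.255.255


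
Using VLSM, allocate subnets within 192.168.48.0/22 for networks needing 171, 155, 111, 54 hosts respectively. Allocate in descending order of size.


171 hosts -> /24 (254 usable): 192.168.48.0/24
155 hosts -> /24 (254 usable): 192.168.49.0/24
111 hosts -> /25 (126 usable): 192.168.50.0/25
54 hosts -> /26 (62 usable): 192.168.50.128/26
Allocation: 192.168.48.0/24 (171 hosts, 254 usable); 192.168.49.0/24 (155 hosts, 254 usable); 192.168.50.0/25 (111 hosts, 126 usable); 192.168.50.128/26 (54 hosts, 62 usable)


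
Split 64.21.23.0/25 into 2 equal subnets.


New prefix = 25 + 1 = 26
Each subnet has 64 addresses
  64.21.23.0/26
  64.21.23.64/26
Subnets: 64.21.23.0/26, 64.21.23.64/26


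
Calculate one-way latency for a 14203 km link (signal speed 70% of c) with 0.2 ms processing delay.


Speed = 0.7 * 3e5 km/s = 210000 km/s
Propagation delay = 14203 / 210000 = 0.0676 s = 67.6333 ms
Processing delay = 0.2 ms
Total one-way latency = 67.8333 ms


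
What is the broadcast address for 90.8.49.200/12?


Network: 90.0.0.0/12
Host bits = 20
Set all host bits to 1:
Broadcast: 90.15.255.255


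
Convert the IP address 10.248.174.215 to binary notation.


10 = 00001010
248 = 11111000
174 = 10101110
215 = 11010111
Binary: 00001010.11111000.10101110.11010111


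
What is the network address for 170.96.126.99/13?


IP:   10101010.01100000.01111110.01100011
Mask: 11111111.11111000.00000000.00000000
AND operation:
Net:  10101010.01100000.00000000.00000000
Network: 170.96.0.0/13


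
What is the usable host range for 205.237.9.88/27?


Network: 205.237.9.64
Broadcast: 205.237.9.95
First usable = network + 1
Last usable = broadcast - 1
Range: 205.237.9.65 to 205.237.9.94


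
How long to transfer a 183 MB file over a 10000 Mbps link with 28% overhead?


Effective throughput = 10000 * (1 - 28/100) = 7200 Mbps
File size in Mb = 183 * 8 = 1464 Mb
Time = 1464 / 7200
Time = 0.2033 seconds


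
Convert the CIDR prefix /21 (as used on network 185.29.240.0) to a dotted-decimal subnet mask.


/21 means 21 network bits, 11 host bits
Binary: 11111111111111111111100000000000
Mask: 255.255.248.0


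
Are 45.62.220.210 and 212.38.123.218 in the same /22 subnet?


Mask: 255.255.252.0
45.62.220.210 AND mask = 45.62.220.0
212.38.123.218 AND mask = 212.38.120.0
No, different subnets (45.62.220.0 vs 212.38.120.0)


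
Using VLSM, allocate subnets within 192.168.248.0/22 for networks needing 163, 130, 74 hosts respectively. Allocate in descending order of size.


163 hosts -> /24 (254 usable): 192.168.248.0/24
130 hosts -> /24 (254 usable): 192.168.249.0/24
74 hosts -> /25 (126 usable): 192.168.250.0/25
Allocation: 192.168.248.0/24 (163 hosts, 254 usable); 192.168.249.0/24 (130 hosts, 254 usable); 192.168.250.0/25 (74 hosts, 126 usable)


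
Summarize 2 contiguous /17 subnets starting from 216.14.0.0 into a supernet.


Original prefix: /17
Number of subnets: 2 = 2^1
New prefix = 17 - 1 = 16
Supernet: 216.14.0.0/16


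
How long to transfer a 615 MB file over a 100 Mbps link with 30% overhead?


Effective throughput = 100 * (1 - 30/100) = 70 Mbps
File size in Mb = 615 * 8 = 4920 Mb
Time = 4920 / 70
Time = 70.2857 seconds


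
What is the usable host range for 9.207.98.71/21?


Network: 9.207.96.0
Broadcast: 9.207.103.255
First usable = network + 1
Last usable = broadcast - 1
Range: 9.207.96.1 to 9.207.103.254


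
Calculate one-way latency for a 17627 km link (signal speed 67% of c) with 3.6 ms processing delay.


Speed = 0.67 * 3e5 km/s = 201000 km/s
Propagation delay = 17627 / 201000 = 0.0877 s = 87.6965 ms
Processing delay = 3.6 ms
Total one-way latency = 91.2965 ms


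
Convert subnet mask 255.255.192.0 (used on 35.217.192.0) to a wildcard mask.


Subnet mask: 255.255.192.0
Wildcard = 255.255.255.255 - subnet mask
255 - 255 = 0
255 - 255 = 0
255 - 192 = 63
255 - 0 = 255
Wildcard: 0.0.63.255


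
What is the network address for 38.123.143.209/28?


IP:   00100110.01111011.10001111.11010001
Mask: 11111111.11111111.11111111.11110000
AND operation:
Net:  00100110.01111011.10001111.11010000
Network: 38.123.143.208/28


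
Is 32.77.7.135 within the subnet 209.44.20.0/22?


Subnet network: 209.44.20.0
Test IP AND mask: 32.77.4.0
No, 32.77.7.135 is not in 209.44.20.0/22


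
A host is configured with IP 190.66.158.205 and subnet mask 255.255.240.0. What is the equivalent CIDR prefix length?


Binary: 11111111.11111111.11110000.00000000
Count leading 1s
Prefix: /20


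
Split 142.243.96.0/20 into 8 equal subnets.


New prefix = 20 + 3 = 23
Each subnet has 512 addresses
  142.243.96.0/23
  142.243.98.0/23
  142.243.100.0/23
  142.243.102.0/23
  142.243.104.0/23
  142.243.106.0/23
  142.243.108.0/23
  142.243.110.0/23
Subnets: 142.243.96.0/23, 142.243.98.0/23, 142.243.100.0/23, 142.243.102.0/23, 142.243.104.0/23, 142.243.106.0/23, 142.243.108.0/23, 142.243.110.0/23


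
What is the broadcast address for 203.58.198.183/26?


Network: 203.58.198.128/26
Host bits = 6
Set all host bits to 1:
Broadcast: 203.58.198.191


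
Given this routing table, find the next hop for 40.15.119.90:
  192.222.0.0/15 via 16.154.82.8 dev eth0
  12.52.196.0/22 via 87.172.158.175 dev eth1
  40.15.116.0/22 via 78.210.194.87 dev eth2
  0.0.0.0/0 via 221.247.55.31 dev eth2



Longest prefix match for 40.15.119.90:
  /15 192.222.0.0: no
  /22 12.52.196.0: no
  /22 40.15.116.0: MATCH
  /0 0.0.0.0: MATCH
Selected: next-hop 78.210.194.87 via eth2 (matched /22)


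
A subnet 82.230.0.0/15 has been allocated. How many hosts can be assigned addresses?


Host bits = 32 - 15 = 17
Total addresses = 2^17 = 131072
Usable = total - 2 (network and broadcast)
Usable hosts: 131070


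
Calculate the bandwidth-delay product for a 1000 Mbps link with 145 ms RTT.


BDP = bandwidth * RTT
= 1000 Mbps * 145 ms
= 1000 * 1e6 * 145 / 1000 bits
= 145000000 bits
= 18125000 bytes
= 17700.1953 KB
BDP = 145000000 bits (18125000 bytes)


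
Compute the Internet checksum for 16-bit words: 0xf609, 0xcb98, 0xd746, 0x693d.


Sum all words (with carry folding):
+ 0xf609 = 0xf609
+ 0xcb98 = 0xc1a2
+ 0xd746 = 0x98e9
+ 0x693d = 0x0227
One's complement: ~0x0227
Checksum = 0xfdd8


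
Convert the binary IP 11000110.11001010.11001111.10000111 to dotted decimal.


11000110 = 198
11001010 = 202
11001111 = 207
10000111 = 135
IP: 198.202.207.135


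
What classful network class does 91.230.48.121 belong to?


First octet: 91
Binary: 01011011
0xxxxxxx -> Class A (1-126)
Class A, default mask 255.0.0.0 (/8)


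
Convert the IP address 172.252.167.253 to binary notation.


172 = 10101100
252 = 11111100
167 = 10100111
253 = 11111101
Binary: 10101100.11111100.10100111.11111101


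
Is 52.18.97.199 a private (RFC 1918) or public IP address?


RFC 1918 private ranges:
  10.0.0.0/8 (10.0.0.0 - 10.255.255.255)
  172.16.0.0/12 (172.16.0.0 - 172.31.255.255)
  192.168.0.0/16 (192.168.0.0 - 192.168.255.255)
Public (not in any RFC 1918 range)


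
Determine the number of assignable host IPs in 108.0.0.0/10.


Host bits = 32 - 10 = 22
Total addresses = 2^22 = 4194304
Usable = total - 2 (network and broadcast)
Usable hosts: 4194302


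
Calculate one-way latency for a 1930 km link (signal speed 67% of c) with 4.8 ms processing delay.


Speed = 0.67 * 3e5 km/s = 201000 km/s
Propagation delay = 1930 / 201000 = 0.0096 s = 9.602 ms
Processing delay = 4.8 ms
Total one-way latency = 14.402 ms


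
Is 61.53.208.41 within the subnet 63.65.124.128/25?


Subnet network: 63.65.124.128
Test IP AND mask: 61.53.208.0
No, 61.53.208.41 is not in 63.65.124.128/25


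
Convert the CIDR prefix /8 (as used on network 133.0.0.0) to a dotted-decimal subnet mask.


/8 means 8 network bits, 24 host bits
Binary: 11111111000000000000000000000000
Mask: 255.0.0.0


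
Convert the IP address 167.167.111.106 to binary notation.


167 = 10100111
167 = 10100111
111 = 01101111
106 = 01101010
Binary: 10100111.10100111.01101111.01101010


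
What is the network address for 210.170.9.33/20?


IP:   11010010.10101010.00001001.00100001
Mask: 11111111.11111111.11110000.00000000
AND operation:
Net:  11010010.10101010.00000000.00000000
Network: 210.170.0.0/20


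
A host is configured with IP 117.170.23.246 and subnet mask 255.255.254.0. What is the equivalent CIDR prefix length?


Binary: 11111111.11111111.11111110.00000000
Count leading 1s
Prefix: /23


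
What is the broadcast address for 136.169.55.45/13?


Network: 136.168.0.0/13
Host bits = 19
Set all host bits to 1:
Broadcast: 136.175.255.255


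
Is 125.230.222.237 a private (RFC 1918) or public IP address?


RFC 1918 private ranges:
  10.0.0.0/8 (10.0.0.0 - 10.255.255.255)
  172.16.0.0/12 (172.16.0.0 - 172.31.255.255)
  192.168.0.0/16 (192.168.0.0 - 192.168.255.255)
Public (not in any RFC 1918 range)


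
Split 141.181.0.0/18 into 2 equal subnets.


New prefix = 18 + 1 = 19
Each subnet has 8192 addresses
  141.181.0.0/19
  141.181.32.0/19
Subnets: 141.181.0.0/19, 141.181.32.0/19


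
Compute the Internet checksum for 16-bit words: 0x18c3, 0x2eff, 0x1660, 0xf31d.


Sum all words (with carry folding):
+ 0x18c3 = 0x18c3
+ 0x2eff = 0x47c2
+ 0x1660 = 0x5e22
+ 0xf31d = 0x5140
One's complement: ~0x5140
Checksum = 0xaebf


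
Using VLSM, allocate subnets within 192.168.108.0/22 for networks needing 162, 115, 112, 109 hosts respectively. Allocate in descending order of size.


162 hosts -> /24 (254 usable): 192.168.108.0/24
115 hosts -> /25 (126 usable): 192.168.109.0/25
112 hosts -> /25 (126 usable): 192.168.109.128/25
109 hosts -> /25 (126 usable): 192.168.110.0/25
Allocation: 192.168.108.0/24 (162 hosts, 254 usable); 192.168.109.0/25 (115 hosts, 126 usable); 192.168.109.128/25 (112 hosts, 126 usable); 192.168.110.0/25 (109 hosts, 126 usable)


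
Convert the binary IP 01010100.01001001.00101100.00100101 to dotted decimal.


01010100 = 84
01001001 = 73
00101100 = 44
00100101 = 37
IP: 84.73.44.37


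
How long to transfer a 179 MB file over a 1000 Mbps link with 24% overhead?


Effective throughput = 1000 * (1 - 24/100) = 760 Mbps
File size in Mb = 179 * 8 = 1432 Mb
Time = 1432 / 760
Time = 1.8842 seconds


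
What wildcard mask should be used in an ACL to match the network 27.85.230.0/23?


Subnet mask: 255.255.254.0
Wildcard = 255.255.255.255 - subnet mask
255 - 255 = 0
255 - 255 = 0
255 - 254 = 1
255 - 0 = 255
Wildcard: 0.0.1.255


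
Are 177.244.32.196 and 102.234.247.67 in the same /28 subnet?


Mask: 255.255.255.240
177.244.32.196 AND mask = 177.244.32.192
102.234.247.67 AND mask = 102.234.247.64
No, different subnets (177.244.32.192 vs 102.234.247.64)


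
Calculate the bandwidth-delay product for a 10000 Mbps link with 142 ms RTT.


BDP = bandwidth * RTT
= 10000 Mbps * 142 ms
= 10000 * 1e6 * 142 / 1000 bits
= 1420000000 bits
= 177500000 bytes
= 173339.8438 KB
BDP = 1420000000 bits (177500000 bytes)


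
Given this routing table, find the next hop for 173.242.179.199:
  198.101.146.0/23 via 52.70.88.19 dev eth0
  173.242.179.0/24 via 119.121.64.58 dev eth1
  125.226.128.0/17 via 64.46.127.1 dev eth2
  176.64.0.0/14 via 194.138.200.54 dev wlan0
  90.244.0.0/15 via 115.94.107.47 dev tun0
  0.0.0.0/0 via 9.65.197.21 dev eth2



Longest prefix match for 173.242.179.199:
  /23 198.101.146.0: no
  /24 173.242.179.0: MATCH
  /17 125.226.128.0: no
  /14 176.64.0.0: no
  /15 90.244.0.0: no
  /0 0.0.0.0: MATCH
Selected: next-hop 119.121.64.58 via eth1 (matched /24)


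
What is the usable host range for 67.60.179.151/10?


Network: 67.0.0.0
Broadcast: 67.63.255.255
First usable = network + 1
Last usable = broadcast - 1
Range: 67.0.0.1 to 67.63.255.254


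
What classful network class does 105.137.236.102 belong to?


First octet: 105
Binary: 01101001
0xxxxxxx -> Class A (1-126)
Class A, default mask 255.0.0.0 (/8)


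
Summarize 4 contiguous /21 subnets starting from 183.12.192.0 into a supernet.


Original prefix: /21
Number of subnets: 4 = 2^2
New prefix = 21 - 2 = 19
Supernet: 183.12.192.0/19


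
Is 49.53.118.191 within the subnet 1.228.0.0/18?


Subnet network: 1.228.0.0
Test IP AND mask: 49.53.64.0
No, 49.53.118.191 is not in 1.228.0.0/18


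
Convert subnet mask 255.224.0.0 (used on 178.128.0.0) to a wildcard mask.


Subnet mask: 255.224.0.0
Wildcard = 255.255.255.255 - subnet mask
255 - 255 = 0
255 - 224 = 31
255 - 0 = 255
255 - 0 = 255
Wildcard: 0.31.255.255


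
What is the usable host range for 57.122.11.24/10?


Network: 57.64.0.0
Broadcast: 57.127.255.255
First usable = network + 1
Last usable = broadcast - 1
Range: 57.64.0.1 to 57.127.255.254


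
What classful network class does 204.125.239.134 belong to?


First octet: 204
Binary: 11001100
110xxxxx -> Class C (192-223)
Class C, default mask 255.255.255.0 (/24)


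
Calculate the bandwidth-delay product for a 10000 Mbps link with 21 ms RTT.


BDP = bandwidth * RTT
= 10000 Mbps * 21 ms
= 10000 * 1e6 * 21 / 1000 bits
= 210000000 bits
= 26250000 bytes
= 25634.7656 KB
BDP = 210000000 bits (26250000 bytes)


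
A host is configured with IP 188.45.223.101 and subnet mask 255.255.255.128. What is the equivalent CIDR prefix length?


Binary: 11111111.11111111.11111111.10000000
Count leading 1s
Prefix: /25


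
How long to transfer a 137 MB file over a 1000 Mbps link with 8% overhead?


Effective throughput = 1000 * (1 - 8/100) = 920 Mbps
File size in Mb = 137 * 8 = 1096 Mb
Time = 1096 / 920
Time = 1.1913 seconds


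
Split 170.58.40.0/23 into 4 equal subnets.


New prefix = 23 + 2 = 25
Each subnet has 128 addresses
  170.58.40.0/25
  170.58.40.128/25
  170.58.41.0/25
  170.58.41.128/25
Subnets: 170.58.40.0/25, 170.58.40.128/25, 170.58.41.0/25, 170.58.41.128/25


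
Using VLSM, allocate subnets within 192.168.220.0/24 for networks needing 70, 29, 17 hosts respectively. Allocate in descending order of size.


70 hosts -> /25 (126 usable): 192.168.220.0/25
29 hosts -> /27 (30 usable): 192.168.220.128/27
17 hosts -> /27 (30 usable): 192.168.220.160/27
Allocation: 192.168.220.0/25 (70 hosts, 126 usable); 192.168.220.128/27 (29 hosts, 30 usable); 192.168.220.160/27 (17 hosts, 30 usable)


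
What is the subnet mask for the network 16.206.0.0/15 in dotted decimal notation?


/15 means 15 network bits, 17 host bits
Binary: 11111111111111100000000000000000
Mask: 255.254.0.0


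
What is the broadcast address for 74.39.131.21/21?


Network: 74.39.128.0/21
Host bits = 11
Set all host bits to 1:
Broadcast: 74.39.135.255


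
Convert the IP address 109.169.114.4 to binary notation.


109 = 01101101
169 = 10101001
114 = 01110010
4 = 00000100
Binary: 01101101.10101001.01110010.00000100


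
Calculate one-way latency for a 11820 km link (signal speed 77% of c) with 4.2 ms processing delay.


Speed = 0.77 * 3e5 km/s = 231000 km/s
Propagation delay = 11820 / 231000 = 0.0512 s = 51.1688 ms
Processing delay = 4.2 ms
Total one-way latency = 55.3688 ms


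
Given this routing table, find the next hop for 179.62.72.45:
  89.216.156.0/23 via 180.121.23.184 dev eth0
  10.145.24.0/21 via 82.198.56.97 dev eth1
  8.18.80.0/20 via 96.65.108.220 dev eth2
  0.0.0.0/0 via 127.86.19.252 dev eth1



Longest prefix match for 179.62.72.45:
  /23 89.216.156.0: no
  /21 10.145.24.0: no
  /20 8.18.80.0: no
  /0 0.0.0.0: MATCH
Selected: next-hop 127.86.19.252 via eth1 (matched /0)


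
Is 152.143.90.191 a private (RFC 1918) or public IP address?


RFC 1918 private ranges:
  10.0.0.0/8 (10.0.0.0 - 10.255.255.255)
  172.16.0.0/12 (172.16.0.0 - 172.31.255.255)
  192.168.0.0/16 (192.168.0.0 - 192.168.255.255)
Public (not in any RFC 1918 range)


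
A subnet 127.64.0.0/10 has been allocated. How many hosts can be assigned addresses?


Host bits = 32 - 10 = 22
Total addresses = 2^22 = 4194304
Usable = total - 2 (network and broadcast)
Usable hosts: 4194302


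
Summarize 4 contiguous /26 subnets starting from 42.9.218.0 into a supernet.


Original prefix: /26
Number of subnets: 4 = 2^2
New prefix = 26 - 2 = 24
Supernet: 42.9.218.0/24


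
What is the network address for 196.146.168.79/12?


IP:   11000100.10010010.10101000.01001111
Mask: 11111111.11110000.00000000.00000000
AND operation:
Net:  11000100.10010000.00000000.00000000
Network: 196.144.0.0/12


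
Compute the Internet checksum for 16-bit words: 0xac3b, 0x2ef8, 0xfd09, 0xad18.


Sum all words (with carry folding):
+ 0xac3b = 0xac3b
+ 0x2ef8 = 0xdb33
+ 0xfd09 = 0xd83d
+ 0xad18 = 0x8556
One's complement: ~0x8556
Checksum = 0x7aa9


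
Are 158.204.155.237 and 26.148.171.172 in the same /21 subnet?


Mask: 255.255.248.0
158.204.155.237 AND mask = 158.204.152.0
26.148.171.172 AND mask = 26.148.168.0
No, different subnets (158.204.152.0 vs 26.148.168.0)


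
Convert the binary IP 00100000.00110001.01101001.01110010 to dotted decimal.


00100000 = 32
00110001 = 49
01101001 = 105
01110010 = 114
IP: 32.49.105.114


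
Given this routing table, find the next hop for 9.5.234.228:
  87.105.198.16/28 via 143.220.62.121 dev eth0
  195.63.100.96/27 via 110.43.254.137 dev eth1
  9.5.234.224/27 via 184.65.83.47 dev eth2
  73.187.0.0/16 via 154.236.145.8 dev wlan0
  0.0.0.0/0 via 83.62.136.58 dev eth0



Longest prefix match for 9.5.234.228:
  /28 87.105.198.16: no
  /27 195.63.100.96: no
  /27 9.5.234.224: MATCH
  /16 73.187.0.0: no
  /0 0.0.0.0: MATCH
Selected: next-hop 184.65.83.47 via eth2 (matched /27)


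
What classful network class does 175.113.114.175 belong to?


First octet: 175
Binary: 10101111
10xxxxxx -> Class B (128-191)
Class B, default mask 255.255.0.0 (/16)


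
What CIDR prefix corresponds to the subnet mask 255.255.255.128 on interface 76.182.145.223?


Binary: 11111111.11111111.11111111.10000000
Count leading 1s
Prefix: /25


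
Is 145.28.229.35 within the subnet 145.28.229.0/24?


Subnet network: 145.28.229.0
Test IP AND mask: 145.28.229.0
Yes, 145.28.229.35 is in 145.28.229.0/24


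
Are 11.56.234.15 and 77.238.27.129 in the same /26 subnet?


Mask: 255.255.255.192
11.56.234.15 AND mask = 11.56.234.0
77.238.27.129 AND mask = 77.238.27.128
No, different subnets (11.56.234.0 vs 77.238.27.128)


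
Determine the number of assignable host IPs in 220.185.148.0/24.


Host bits = 32 - 24 = 8
Total addresses = 2^8 = 256
Usable = total - 2 (network and broadcast)
Usable hosts: 254


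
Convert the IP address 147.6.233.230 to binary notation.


147 = 10010011
6 = 00000110
233 = 11101001
230 = 11100110
Binary: 10010011.00000110.11101001.11100110


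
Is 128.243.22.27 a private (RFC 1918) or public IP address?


RFC 1918 private ranges:
  10.0.0.0/8 (10.0.0.0 - 10.255.255.255)
  172.16.0.0/12 (172.16.0.0 - 172.31.255.255)
  192.168.0.0/16 (192.168.0.0 - 192.168.255.255)
Public (not in any RFC 1918 range)


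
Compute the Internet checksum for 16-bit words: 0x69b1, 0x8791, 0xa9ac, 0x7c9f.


Sum all words (with carry folding):
+ 0x69b1 = 0x69b1
+ 0x8791 = 0xf142
+ 0xa9ac = 0x9aef
+ 0x7c9f = 0x178f
One's complement: ~0x178f
Checksum = 0xe870


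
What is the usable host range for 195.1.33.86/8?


Network: 195.0.0.0
Broadcast: 195.255.255.255
First usable = network + 1
Last usable = broadcast - 1
Range: 195.0.0.1 to 195.255.255.254


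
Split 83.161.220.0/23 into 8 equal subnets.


New prefix = 23 + 3 = 26
Each subnet has 64 addresses
  83.161.220.0/26
  83.161.220.64/26
  83.161.220.128/26
  83.161.220.192/26
  83.161.221.0/26
  83.161.221.64/26
  83.161.221.128/26
  83.161.221.192/26
Subnets: 83.161.220.0/26, 83.161.220.64/26, 83.161.220.128/26, 83.161.220.192/26, 83.161.221.0/26, 83.161.221.64/26, 83.161.221.128/26, 83.161.221.192/26


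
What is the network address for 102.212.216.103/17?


IP:   01100110.11010100.11011000.01100111
Mask: 11111111.11111111.10000000.00000000
AND operation:
Net:  01100110.11010100.10000000.00000000
Network: 102.212.128.0/17


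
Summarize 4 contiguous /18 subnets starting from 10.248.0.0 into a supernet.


Original prefix: /18
Number of subnets: 4 = 2^2
New prefix = 18 - 2 = 16
Supernet: 10.248.0.0/16


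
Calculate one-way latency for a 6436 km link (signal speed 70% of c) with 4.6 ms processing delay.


Speed = 0.7 * 3e5 km/s = 210000 km/s
Propagation delay = 6436 / 210000 = 0.0306 s = 30.6476 ms
Processing delay = 4.6 ms
Total one-way latency = 35.2476 ms


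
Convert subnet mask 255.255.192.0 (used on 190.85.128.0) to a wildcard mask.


Subnet mask: 255.255.192.0
Wildcard = 255.255.255.255 - subnet mask
255 - 255 = 0
255 - 255 = 0
255 - 192 = 63
255 - 0 = 255
Wildcard: 0.0.63.255


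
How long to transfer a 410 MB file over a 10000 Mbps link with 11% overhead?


Effective throughput = 10000 * (1 - 11/100) = 8900 Mbps
File size in Mb = 410 * 8 = 3280 Mb
Time = 3280 / 8900
Time = 0.3685 seconds


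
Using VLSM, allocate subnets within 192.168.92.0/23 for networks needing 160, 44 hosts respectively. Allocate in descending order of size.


160 hosts -> /24 (254 usable): 192.168.92.0/24
44 hosts -> /26 (62 usable): 192.168.93.0/26
Allocation: 192.168.92.0/24 (160 hosts, 254 usable); 192.168.93.0/26 (44 hosts, 62 usable)


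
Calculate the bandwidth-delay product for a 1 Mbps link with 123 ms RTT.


BDP = bandwidth * RTT
= 1 Mbps * 123 ms
= 1 * 1e6 * 123 / 1000 bits
= 123000 bits
= 15375 bytes
= 15.0146 KB
BDP = 123000 bits (15375 bytes)


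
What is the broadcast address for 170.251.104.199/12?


Network: 170.240.0.0/12
Host bits = 20
Set all host bits to 1:
Broadcast: 170.255.255.255


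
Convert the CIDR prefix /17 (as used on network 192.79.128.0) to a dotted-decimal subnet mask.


/17 means 17 network bits, 15 host bits
Binary: 11111111111111111000000000000000
Mask: 255.255.128.0


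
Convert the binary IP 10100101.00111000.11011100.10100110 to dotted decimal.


10100101 = 165
00111000 = 56
11011100 = 220
10100110 = 166
IP: 165.56.220.166


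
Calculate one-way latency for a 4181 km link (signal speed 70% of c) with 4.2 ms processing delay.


Speed = 0.7 * 3e5 km/s = 210000 km/s
Propagation delay = 4181 / 210000 = 0.0199 s = 19.9095 ms
Processing delay = 4.2 ms
Total one-way latency = 24.1095 ms


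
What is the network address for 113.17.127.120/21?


IP:   01110001.00010001.01111111.01111000
Mask: 11111111.11111111.11111000.00000000
AND operation:
Net:  01110001.00010001.01111000.00000000
Network: 113.17.120.0/21


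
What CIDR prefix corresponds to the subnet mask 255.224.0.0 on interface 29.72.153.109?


Binary: 11111111.11100000.00000000.00000000
Count leading 1s
Prefix: /11


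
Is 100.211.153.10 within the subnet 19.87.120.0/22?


Subnet network: 19.87.120.0
Test IP AND mask: 100.211.152.0
No, 100.211.153.10 is not in 19.87.120.0/22


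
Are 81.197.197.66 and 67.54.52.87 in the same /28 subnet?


Mask: 255.255.255.240
81.197.197.66 AND mask = 81.197.197.64
67.54.52.87 AND mask = 67.54.52.80
No, different subnets (81.197.197.64 vs 67.54.52.80)


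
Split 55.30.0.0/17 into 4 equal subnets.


New prefix = 17 + 2 = 19
Each subnet has 8192 addresses
  55.30.0.0/19
  55.30.32.0/19
  55.30.64.0/19
  55.30.96.0/19
Subnets: 55.30.0.0/19, 55.30.32.0/19, 55.30.64.0/19, 55.30.96.0/19


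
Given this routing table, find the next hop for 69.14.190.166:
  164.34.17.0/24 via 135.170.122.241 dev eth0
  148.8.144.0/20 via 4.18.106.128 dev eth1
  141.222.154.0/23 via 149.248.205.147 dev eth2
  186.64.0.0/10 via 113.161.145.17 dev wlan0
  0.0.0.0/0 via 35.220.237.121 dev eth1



Longest prefix match for 69.14.190.166:
  /24 164.34.17.0: no
  /20 148.8.144.0: no
  /23 141.222.154.0: no
  /10 186.64.0.0: no
  /0 0.0.0.0: MATCH
Selected: next-hop 35.220.237.121 via eth1 (matched /0)


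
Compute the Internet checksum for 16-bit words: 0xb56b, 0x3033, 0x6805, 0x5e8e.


Sum all words (with carry folding):
+ 0xb56b = 0xb56b
+ 0x3033 = 0xe59e
+ 0x6805 = 0x4da4
+ 0x5e8e = 0xac32
One's complement: ~0xac32
Checksum = 0x53cd


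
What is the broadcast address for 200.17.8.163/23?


Network: 200.17.8.0/23
Host bits = 9
Set all host bits to 1:
Broadcast: 200.17.9.255


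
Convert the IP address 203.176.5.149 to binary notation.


203 = 11001011
176 = 10110000
5 = 00000101
149 = 10010101
Binary: 11001011.10110000.00000101.10010101


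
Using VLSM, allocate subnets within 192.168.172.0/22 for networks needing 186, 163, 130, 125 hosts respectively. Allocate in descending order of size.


186 hosts -> /24 (254 usable): 192.168.172.0/24
163 hosts -> /24 (254 usable): 192.168.173.0/24
130 hosts -> /24 (254 usable): 192.168.174.0/24
125 hosts -> /25 (126 usable): 192.168.175.0/25
Allocation: 192.168.172.0/24 (186 hosts, 254 usable); 192.168.173.0/24 (163 hosts, 254 usable); 192.168.174.0/24 (130 hosts, 254 usable); 192.168.175.0/25 (125 hosts, 126 usable)


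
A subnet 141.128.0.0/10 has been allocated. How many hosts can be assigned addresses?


Host bits = 32 - 10 = 22
Total addresses = 2^22 = 4194304
Usable = total - 2 (network and broadcast)
Usable hosts: 4194302


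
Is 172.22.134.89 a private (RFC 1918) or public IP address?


RFC 1918 private ranges:
  10.0.0.0/8 (10.0.0.0 - 10.255.255.255)
  172.16.0.0/12 (172.16.0.0 - 172.31.255.255)
  192.168.0.0/16 (192.168.0.0 - 192.168.255.255)
Private (in 172.16.0.0/12)


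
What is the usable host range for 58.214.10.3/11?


Network: 58.192.0.0
Broadcast: 58.223.255.255
First usable = network + 1
Last usable = broadcast - 1
Range: 58.192.0.1 to 58.223.255.254


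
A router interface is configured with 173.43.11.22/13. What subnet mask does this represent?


/13 means 13 network bits, 19 host bits
Binary: 11111111111110000000000000000000
Mask: 255.248.0.0


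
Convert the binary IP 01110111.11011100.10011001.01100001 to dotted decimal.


01110111 = 119
11011100 = 220
10011001 = 153
01100001 = 97
IP: 119.220.153.97


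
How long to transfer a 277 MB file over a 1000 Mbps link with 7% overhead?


Effective throughput = 1000 * (1 - 7/100) = 930.0 Mbps
File size in Mb = 277 * 8 = 2216 Mb
Time = 2216 / 930.0
Time = 2.3828 seconds


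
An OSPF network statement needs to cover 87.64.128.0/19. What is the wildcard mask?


Subnet mask: 255.255.224.0
Wildcard = 255.255.255.255 - subnet mask
255 - 255 = 0
255 - 255 = 0
255 - 224 = 31
255 - 0 = 255
Wildcard: 0.0.31.255


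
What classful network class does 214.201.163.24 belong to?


First octet: 214
Binary: 11010110
110xxxxx -> Class C (192-223)
Class C, default mask 255.255.255.0 (/24)


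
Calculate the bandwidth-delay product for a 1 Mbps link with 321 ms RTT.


BDP = bandwidth * RTT
= 1 Mbps * 321 ms
= 1 * 1e6 * 321 / 1000 bits
= 321000 bits
= 40125 bytes
= 39.1846 KB
BDP = 321000 bits (40125 bytes)


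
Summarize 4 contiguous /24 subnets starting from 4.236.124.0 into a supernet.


Original prefix: /24
Number of subnets: 4 = 2^2
New prefix = 24 - 2 = 22
Supernet: 4.236.124.0/22


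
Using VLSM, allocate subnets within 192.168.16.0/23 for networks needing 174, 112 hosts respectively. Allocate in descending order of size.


174 hosts -> /24 (254 usable): 192.168.16.0/24
112 hosts -> /25 (126 usable): 192.168.17.0/25
Allocation: 192.168.16.0/24 (174 hosts, 254 usable); 192.168.17.0/25 (112 hosts, 126 usable)
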